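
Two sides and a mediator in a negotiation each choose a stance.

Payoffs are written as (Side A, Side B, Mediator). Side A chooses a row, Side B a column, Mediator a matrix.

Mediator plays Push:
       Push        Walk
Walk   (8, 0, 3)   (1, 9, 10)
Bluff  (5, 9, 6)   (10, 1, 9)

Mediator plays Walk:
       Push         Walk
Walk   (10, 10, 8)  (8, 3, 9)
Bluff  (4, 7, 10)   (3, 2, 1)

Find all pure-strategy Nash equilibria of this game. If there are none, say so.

(Walk, Push, Push): Side B can switch to Walk (0 → 9). Not NE.
(Walk, Push, Walk): Side A gets 10, best alternative 4; Side B gets 10, best alternative 3; Mediator gets 8, best alternative 3. No profitable deviation — NE.
(Walk, Walk, Push): Side A can switch to Bluff (1 → 10). Not NE.
(Walk, Walk, Walk): Side B can switch to Push (3 → 10). Not NE.
(Bluff, Push, Push): Side A can switch to Walk (5 → 8). Not NE.
(Bluff, Push, Walk): Side A can switch to Walk (4 → 10). Not NE.
(Bluff, Walk, Push): Side B can switch to Push (1 → 9). Not NE.
(Bluff, Walk, Walk): Side A can switch to Walk (3 → 8). Not NE.

The unique pure-strategy Nash equilibrium is (Walk, Push, Walk).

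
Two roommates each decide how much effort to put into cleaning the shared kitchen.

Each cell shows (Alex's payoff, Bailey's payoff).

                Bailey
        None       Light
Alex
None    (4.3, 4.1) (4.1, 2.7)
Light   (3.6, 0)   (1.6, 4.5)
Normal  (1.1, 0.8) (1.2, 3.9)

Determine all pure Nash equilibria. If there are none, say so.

(None, None)

(None, None): Alex gets 4.3, best alternative 3.6; Bailey gets 4.1, best alternative 2.7. No profitable deviation — NE.
(None, Light): Bailey can switch to None (2.7 → 4.1). Not NE.
(Light, None): Alex can switch to None (3.6 → 4.3). Not NE.
(Light, Light): Alex can switch to None (1.6 → 4.1). Not NE.
(Normal, None): Alex can switch to None (1.1 → 4.3). Not NE.
(Normal, Light): Alex can switch to None (1.2 → 4.1). Not NE.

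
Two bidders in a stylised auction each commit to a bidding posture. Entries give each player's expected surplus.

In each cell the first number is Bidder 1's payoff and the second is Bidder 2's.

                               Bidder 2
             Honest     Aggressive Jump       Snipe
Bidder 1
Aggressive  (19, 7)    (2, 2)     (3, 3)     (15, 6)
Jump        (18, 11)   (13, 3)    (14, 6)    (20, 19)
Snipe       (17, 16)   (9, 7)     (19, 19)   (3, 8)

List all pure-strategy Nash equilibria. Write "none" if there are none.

Bidder 1 against Honest: payoffs 19, 18, 17 → best response Aggressive.
Bidder 1 against Aggressive: payoffs 2, 13, 9 → best response Jump.
Bidder 1 against Jump: payoffs 3, 14, 19 → best response Snipe.
Bidder 1 against Snipe: payoffs 15, 20, 3 → best response Jump.
Bidder 2 against Aggressive: payoffs 7, 2, 3, 6 → best response Honest.
Bidder 2 against Jump: payoffs 11, 3, 6, 19 → best response Snipe.
Bidder 2 against Snipe: payoffs 16, 7, 19, 8 → best response Jump.
Mutual best responses: (Aggressive, Honest); (Jump, Snipe); (Snipe, Jump).

Pure-strategy Nash equilibria: (Aggressive, Honest), (Jump, Snipe), (Snipe, Jump)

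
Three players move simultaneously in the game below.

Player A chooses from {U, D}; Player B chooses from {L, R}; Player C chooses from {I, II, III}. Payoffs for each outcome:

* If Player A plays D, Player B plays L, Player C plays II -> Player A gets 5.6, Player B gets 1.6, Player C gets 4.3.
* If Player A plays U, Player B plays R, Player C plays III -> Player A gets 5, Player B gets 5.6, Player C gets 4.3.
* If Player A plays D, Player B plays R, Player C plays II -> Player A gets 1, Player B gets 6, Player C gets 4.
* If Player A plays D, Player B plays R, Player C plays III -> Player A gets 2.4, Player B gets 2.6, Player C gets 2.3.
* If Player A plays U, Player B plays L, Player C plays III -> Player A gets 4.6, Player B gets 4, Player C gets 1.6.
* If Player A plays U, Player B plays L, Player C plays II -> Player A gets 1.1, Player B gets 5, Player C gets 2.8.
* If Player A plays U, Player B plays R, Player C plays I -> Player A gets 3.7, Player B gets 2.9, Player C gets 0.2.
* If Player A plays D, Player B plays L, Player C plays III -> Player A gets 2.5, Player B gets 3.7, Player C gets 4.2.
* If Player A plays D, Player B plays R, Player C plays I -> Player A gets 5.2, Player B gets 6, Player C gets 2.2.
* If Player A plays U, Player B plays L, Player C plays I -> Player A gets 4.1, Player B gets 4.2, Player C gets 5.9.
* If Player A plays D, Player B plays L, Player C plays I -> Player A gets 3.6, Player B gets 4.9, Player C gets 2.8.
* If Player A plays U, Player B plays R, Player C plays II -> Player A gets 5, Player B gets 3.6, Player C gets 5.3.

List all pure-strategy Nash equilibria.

Pure NE: (U, L, I)

Player A against (L, I): payoffs 4.1, 3.6 → best response U.
Player A against (L, II): payoffs 1.1, 5.6 → best response D.
Player A against (L, III): payoffs 4.6, 2.5 → best response U.
Player A against (R, I): payoffs 3.7, 5.2 → best response D.
Player A against (R, II): payoffs 5, 1 → best response U.
Player A against (R, III): payoffs 5, 2.4 → best response U.
Player B against (U, I): payoffs 4.2, 2.9 → best response L.
Player B against (U, II): payoffs 5, 3.6 → best response L.
Player B against (U, III): payoffs 4, 5.6 → best response R.
Player B against (D, I): payoffs 4.9, 6 → best response R.
Player B against (D, II): payoffs 1.6, 6 → best response R.
Player B against (D, III): payoffs 3.7, 2.6 → best response L.
Player C against (U, L): payoffs 5.9, 2.8, 1.6 → best response I.
Player C against (U, R): payoffs 0.2, 5.3, 4.3 → best response II.
Player C against (D, L): payoffs 2.8, 4.3, 4.2 → best response II.
Player C against (D, R): payoffs 2.2, 4, 2.3 → best response II.
Mutual best responses: (U, L, I).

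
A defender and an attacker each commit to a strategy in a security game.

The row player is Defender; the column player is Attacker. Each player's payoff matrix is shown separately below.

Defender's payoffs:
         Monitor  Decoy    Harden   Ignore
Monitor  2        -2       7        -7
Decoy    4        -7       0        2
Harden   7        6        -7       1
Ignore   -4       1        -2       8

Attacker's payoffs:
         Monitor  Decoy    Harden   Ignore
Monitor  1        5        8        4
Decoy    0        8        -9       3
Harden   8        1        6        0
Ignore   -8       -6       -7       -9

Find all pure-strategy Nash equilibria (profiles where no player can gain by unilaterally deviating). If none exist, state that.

Mark each player's best response to every combination of opponents' strategies; a profile where every player is best-responding is a pure Nash equilibrium.
Defender against Monitor: payoffs 2, 4, 7, -4 → best response Harden.
Defender against Decoy: payoffs -2, -7, 6, 1 → best response Harden.
Defender against Harden: payoffs 7, 0, -7, -2 → best response Monitor.
Defender against Ignore: payoffs -7, 2, 1, 8 → best response Ignore.
Attacker against Monitor: payoffs 1, 5, 8, 4 → best response Harden.
Attacker against Decoy: payoffs 0, 8, -9, 3 → best response Decoy.
Attacker against Harden: payoffs 8, 1, 6, 0 → best response Monitor.
Attacker against Ignore: payoffs -8, -6, -7, -9 → best response Decoy.
Mutual best responses: (Monitor, Harden); (Harden, Monitor).

Pure-strategy Nash equilibria: (Monitor, Harden), (Harden, Monitor)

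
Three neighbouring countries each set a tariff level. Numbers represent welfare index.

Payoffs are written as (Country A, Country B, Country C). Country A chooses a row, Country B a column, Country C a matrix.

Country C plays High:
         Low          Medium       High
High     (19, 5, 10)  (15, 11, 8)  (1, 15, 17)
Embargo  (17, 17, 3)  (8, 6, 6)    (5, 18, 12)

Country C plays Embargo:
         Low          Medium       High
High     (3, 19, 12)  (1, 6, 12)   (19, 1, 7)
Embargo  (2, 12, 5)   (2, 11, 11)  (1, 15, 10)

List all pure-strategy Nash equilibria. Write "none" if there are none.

Pure-strategy Nash equilibria: (High, Low, Embargo); (Embargo, High, High)

For each player, find the best response to each opponent profile; mutual best responses are the pure NE.
Country A against (Low, High): payoffs 19, 17 → best response High.
Country A against (Low, Embargo): payoffs 3, 2 → best response High.
Country A against (Medium, High): payoffs 15, 8 → best response High.
Country A against (Medium, Embargo): payoffs 1, 2 → best response Embargo.
Country A against (High, High): payoffs 1, 5 → best response Embargo.
Country A against (High, Embargo): payoffs 19, 1 → best response High.
Country B against (High, High): payoffs 5, 11, 15 → best response High.
Country B against (High, Embargo): payoffs 19, 6, 1 → best response Low.
Country B against (Embargo, High): payoffs 17, 6, 18 → best response High.
Country B against (Embargo, Embargo): payoffs 12, 11, 15 → best response High.
Country C against (High, Low): payoffs 10, 12 → best response Embargo.
Country C against (High, Medium): payoffs 8, 12 → best response Embargo.
Country C against (High, High): payoffs 17, 7 → best response High.
Country C against (Embargo, Low): payoffs 3, 5 → best response Embargo.
Country C against (Embargo, Medium): payoffs 6, 11 → best response Embargo.
Country C against (Embargo, High): payoffs 12, 10 → best response High.
Mutual best responses: (High, Low, Embargo); (Embargo, High, High).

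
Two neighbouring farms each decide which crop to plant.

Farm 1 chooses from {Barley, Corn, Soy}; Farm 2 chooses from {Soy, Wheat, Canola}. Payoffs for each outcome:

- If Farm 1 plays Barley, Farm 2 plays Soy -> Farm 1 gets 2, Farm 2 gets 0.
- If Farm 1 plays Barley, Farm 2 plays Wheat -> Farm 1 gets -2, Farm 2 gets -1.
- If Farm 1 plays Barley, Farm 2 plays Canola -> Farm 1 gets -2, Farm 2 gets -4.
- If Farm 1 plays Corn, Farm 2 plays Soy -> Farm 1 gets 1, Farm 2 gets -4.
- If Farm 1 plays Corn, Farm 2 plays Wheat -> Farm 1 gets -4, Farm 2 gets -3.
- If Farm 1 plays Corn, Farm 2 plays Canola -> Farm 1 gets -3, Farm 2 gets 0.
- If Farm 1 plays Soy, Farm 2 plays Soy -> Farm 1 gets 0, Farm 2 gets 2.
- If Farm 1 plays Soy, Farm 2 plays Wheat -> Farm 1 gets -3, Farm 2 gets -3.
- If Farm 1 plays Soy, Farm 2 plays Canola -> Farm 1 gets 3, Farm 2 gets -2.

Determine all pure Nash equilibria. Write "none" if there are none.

Farm 1 against Soy: payoffs 2, 1, 0 → best response Barley.
Farm 1 against Wheat: payoffs -2, -4, -3 → best response Barley.
Farm 1 against Canola: payoffs -2, -3, 3 → best response Soy.
Farm 2 against Barley: payoffs 0, -1, -4 → best response Soy.
Farm 2 against Corn: payoffs -4, -3, 0 → best response Canola.
Farm 2 against Soy: payoffs 2, -3, -2 → best response Soy.
Mutual best responses: (Barley, Soy).

Pure NE: (Barley, Soy)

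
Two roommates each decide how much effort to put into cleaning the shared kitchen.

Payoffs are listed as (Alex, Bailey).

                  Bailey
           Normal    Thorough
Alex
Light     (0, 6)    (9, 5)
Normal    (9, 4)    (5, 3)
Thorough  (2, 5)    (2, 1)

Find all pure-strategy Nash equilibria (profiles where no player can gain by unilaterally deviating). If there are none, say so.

(Normal, Normal)

Check each profile: it is a Nash equilibrium iff no player can strictly gain by switching unilaterally.
(Light, Normal): Alex can switch to Normal (0 → 9). Not NE.
(Light, Thorough): Bailey can switch to Normal (5 → 6). Not NE.
(Normal, Normal): Alex gets 9, best alternative 2; Bailey gets 4, best alternative 3. No profitable deviation — NE.
(Normal, Thorough): Alex can switch to Light (5 → 9). Not NE.
(Thorough, Normal): Alex can switch to Normal (2 → 9). Not NE.
(Thorough, Thorough): Alex can switch to Light (2 → 9). Not NE.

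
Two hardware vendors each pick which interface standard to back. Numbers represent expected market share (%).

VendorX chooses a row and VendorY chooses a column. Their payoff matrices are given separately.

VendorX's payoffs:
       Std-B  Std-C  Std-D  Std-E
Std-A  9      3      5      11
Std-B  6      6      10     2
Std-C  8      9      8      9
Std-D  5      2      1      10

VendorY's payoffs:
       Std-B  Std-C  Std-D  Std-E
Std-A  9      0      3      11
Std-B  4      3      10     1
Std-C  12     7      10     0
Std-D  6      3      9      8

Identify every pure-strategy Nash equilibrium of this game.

(Std-A, Std-B): VendorY can switch to Std-E (9 → 11). Not NE.
(Std-A, Std-C): VendorX can switch to Std-B (3 → 6). Not NE.
(Std-A, Std-D): VendorX can switch to Std-B (5 → 10). Not NE.
(Std-A, Std-E): VendorX gets 11, best alternative 10; VendorY gets 11, best alternative 9. No profitable deviation — NE.
(Std-B, Std-B): VendorX can switch to Std-A (6 → 9). Not NE.
(Std-B, Std-C): VendorX can switch to Std-C (6 → 9). Not NE.
(Std-B, Std-D): VendorX gets 10, best alternative 8; VendorY gets 10, best alternative 4. No profitable deviation — NE.
(Std-B, Std-E): VendorX can switch to Std-A (2 → 11). Not NE.
(The remaining 8 profiles each have a profitable deviation by the same check.)

The pure Nash equilibria are (Std-A, Std-E); (Std-B, Std-D).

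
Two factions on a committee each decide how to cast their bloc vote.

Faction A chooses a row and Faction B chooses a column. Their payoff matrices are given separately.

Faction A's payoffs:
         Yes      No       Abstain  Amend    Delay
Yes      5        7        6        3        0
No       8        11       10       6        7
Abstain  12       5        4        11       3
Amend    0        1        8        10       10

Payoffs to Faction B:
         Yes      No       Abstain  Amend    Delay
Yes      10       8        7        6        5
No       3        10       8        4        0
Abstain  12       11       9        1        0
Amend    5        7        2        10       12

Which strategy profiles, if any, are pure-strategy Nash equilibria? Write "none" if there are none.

For each strategy profile, look for a profitable unilateral deviation.
(Yes, Yes): Faction A can switch to No (5 → 8). Not NE.
(Yes, No): Faction A can switch to No (7 → 11). Not NE.
(Yes, Abstain): Faction A can switch to No (6 → 10). Not NE.
(Yes, Amend): Faction A can switch to No (3 → 6). Not NE.
(Yes, Delay): Faction A can switch to No (0 → 7). Not NE.
(No, Yes): Faction A can switch to Abstain (8 → 12). Not NE.
(No, No): Faction A gets 11, best alternative 7; Faction B gets 10, best alternative 8. No profitable deviation — NE.
(No, Abstain): Faction B can switch to No (8 → 10). Not NE.
(No, Amend): Faction A can switch to Abstain (6 → 11). Not NE.
(No, Delay): Faction A can switch to Amend (7 → 10). Not NE.
(Abstain, Yes): Faction A gets 12, best alternative 8; Faction B gets 12, best alternative 11. No profitable deviation — NE.
(Abstain, No): Faction A can switch to Yes (5 → 7). Not NE.
(Amend, Delay): Faction A gets 10, best alternative 7; Faction B gets 12, best alternative 10. No profitable deviation — NE.
(The remaining 7 profiles each have a profitable deviation by the same check.)

(No, No); (Abstain, Yes); (Amend, Delay)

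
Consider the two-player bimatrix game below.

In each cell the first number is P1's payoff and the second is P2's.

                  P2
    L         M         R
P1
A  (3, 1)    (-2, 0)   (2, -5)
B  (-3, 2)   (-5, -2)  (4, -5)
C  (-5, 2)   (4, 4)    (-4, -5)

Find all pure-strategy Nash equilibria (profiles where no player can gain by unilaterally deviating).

Mark each player's best response to every combination of opponents' strategies; a profile where every player is best-responding is a pure Nash equilibrium.
P1 against L: payoffs 3, -3, -5 → best response A.
P1 against M: payoffs -2, -5, 4 → best response C.
P1 against R: payoffs 2, 4, -4 → best response B.
P2 against A: payoffs 1, 0, -5 → best response L.
P2 against B: payoffs 2, -2, -5 → best response L.
P2 against C: payoffs 2, 4, -5 → best response M.
Mutual best responses: (A, L); (C, M).

(A, L); (C, M)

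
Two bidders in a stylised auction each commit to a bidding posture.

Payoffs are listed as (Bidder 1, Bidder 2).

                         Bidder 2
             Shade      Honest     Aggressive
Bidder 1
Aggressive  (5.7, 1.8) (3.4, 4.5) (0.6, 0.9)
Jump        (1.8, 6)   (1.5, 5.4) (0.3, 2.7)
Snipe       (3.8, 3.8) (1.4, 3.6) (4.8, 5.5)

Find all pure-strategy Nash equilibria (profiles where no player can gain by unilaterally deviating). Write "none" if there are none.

Pure-strategy Nash equilibria: (Aggressive, Honest); (Snipe, Aggressive)

Bidder 1 against Shade: payoffs 5.7, 1.8, 3.8 → best response Aggressive.
Bidder 1 against Honest: payoffs 3.4, 1.5, 1.4 → best response Aggressive.
Bidder 1 against Aggressive: payoffs 0.6, 0.3, 4.8 → best response Snipe.
Bidder 2 against Aggressive: payoffs 1.8, 4.5, 0.9 → best response Honest.
Bidder 2 against Jump: payoffs 6, 5.4, 2.7 → best response Shade.
Bidder 2 against Snipe: payoffs 3.8, 3.6, 5.5 → best response Aggressive.
Mutual best responses: (Aggressive, Honest); (Snipe, Aggressive).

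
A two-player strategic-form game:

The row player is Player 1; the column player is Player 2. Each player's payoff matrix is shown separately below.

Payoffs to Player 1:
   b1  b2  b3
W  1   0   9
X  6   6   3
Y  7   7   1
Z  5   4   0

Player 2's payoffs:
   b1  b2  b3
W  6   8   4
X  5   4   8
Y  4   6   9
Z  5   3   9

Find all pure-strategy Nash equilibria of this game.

No pure-strategy Nash equilibrium.

Check each profile: it is a Nash equilibrium iff no player can strictly gain by switching unilaterally.
(W, b1): Player 1 can switch to X (1 → 6). Not NE.
(W, b2): Player 1 can switch to X (0 → 6). Not NE.
(W, b3): Player 2 can switch to b1 (4 → 6). Not NE.
(X, b1): Player 1 can switch to Y (6 → 7). Not NE.
(X, b2): Player 1 can switch to Y (6 → 7). Not NE.
(X, b3): Player 1 can switch to W (3 → 9). Not NE.
(Y, b1): Player 2 can switch to b2 (4 → 6). Not NE.
(Y, b2): Player 2 can switch to b3 (6 → 9). Not NE.
(The remaining 4 profiles each have a profitable deviation by the same check.)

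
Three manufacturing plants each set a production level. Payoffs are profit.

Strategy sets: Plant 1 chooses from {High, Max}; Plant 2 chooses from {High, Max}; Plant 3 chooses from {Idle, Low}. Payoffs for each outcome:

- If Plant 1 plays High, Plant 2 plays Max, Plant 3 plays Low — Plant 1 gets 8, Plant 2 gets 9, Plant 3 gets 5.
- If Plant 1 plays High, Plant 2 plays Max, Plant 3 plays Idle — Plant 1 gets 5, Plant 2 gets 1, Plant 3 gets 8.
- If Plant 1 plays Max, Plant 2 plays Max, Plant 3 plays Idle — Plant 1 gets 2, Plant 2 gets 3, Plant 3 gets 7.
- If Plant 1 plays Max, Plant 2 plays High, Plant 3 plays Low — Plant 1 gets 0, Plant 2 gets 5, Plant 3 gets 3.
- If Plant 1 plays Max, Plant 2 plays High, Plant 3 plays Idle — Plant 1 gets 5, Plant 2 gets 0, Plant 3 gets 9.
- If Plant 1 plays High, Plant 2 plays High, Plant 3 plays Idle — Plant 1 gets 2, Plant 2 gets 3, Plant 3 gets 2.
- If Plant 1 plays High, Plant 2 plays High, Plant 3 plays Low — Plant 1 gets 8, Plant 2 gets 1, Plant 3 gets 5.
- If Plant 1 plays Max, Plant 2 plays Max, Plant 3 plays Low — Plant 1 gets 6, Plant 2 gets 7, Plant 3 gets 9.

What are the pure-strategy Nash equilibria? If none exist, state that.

none

Mark each player's best response to every combination of opponents' strategies; a profile where every player is best-responding is a pure Nash equilibrium.
Plant 1 against (High, Idle): payoffs 2, 5 → best response Max.
Plant 1 against (High, Low): payoffs 8, 0 → best response High.
Plant 1 against (Max, Idle): payoffs 5, 2 → best response High.
Plant 1 against (Max, Low): payoffs 8, 6 → best response High.
Plant 2 against (High, Idle): payoffs 3, 1 → best response High.
Plant 2 against (High, Low): payoffs 1, 9 → best response Max.
Plant 2 against (Max, Idle): payoffs 0, 3 → best response Max.
Plant 2 against (Max, Low): payoffs 5, 7 → best response Max.
Plant 3 against (High, High): payoffs 2, 5 → best response Low.
Plant 3 against (High, Max): payoffs 8, 5 → best response Idle.
Plant 3 against (Max, High): payoffs 9, 3 → best response Idle.
Plant 3 against (Max, Max): payoffs 7, 9 → best response Low.
No profile is a mutual best response for all players.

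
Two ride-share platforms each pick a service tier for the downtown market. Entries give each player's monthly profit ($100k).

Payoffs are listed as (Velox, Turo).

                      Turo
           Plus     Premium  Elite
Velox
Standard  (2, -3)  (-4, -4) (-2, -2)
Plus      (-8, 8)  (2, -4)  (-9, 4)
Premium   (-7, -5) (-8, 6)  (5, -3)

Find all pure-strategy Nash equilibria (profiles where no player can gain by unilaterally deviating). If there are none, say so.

This game has no pure Nash equilibrium.

(Standard, Plus): Turo can switch to Elite (-3 → -2). Not NE.
(Standard, Premium): Velox can switch to Plus (-4 → 2). Not NE.
(Standard, Elite): Velox can switch to Premium (-2 → 5). Not NE.
(Plus, Plus): Velox can switch to Standard (-8 → 2). Not NE.
(Plus, Premium): Turo can switch to Plus (-4 → 8). Not NE.
(Plus, Elite): Velox can switch to Standard (-9 → -2). Not NE.
(Premium, Plus): Velox can switch to Standard (-7 → 2). Not NE.
(Premium, Premium): Velox can switch to Standard (-8 → -4). Not NE.
(The remaining 1 profile has a profitable deviation by the same check.)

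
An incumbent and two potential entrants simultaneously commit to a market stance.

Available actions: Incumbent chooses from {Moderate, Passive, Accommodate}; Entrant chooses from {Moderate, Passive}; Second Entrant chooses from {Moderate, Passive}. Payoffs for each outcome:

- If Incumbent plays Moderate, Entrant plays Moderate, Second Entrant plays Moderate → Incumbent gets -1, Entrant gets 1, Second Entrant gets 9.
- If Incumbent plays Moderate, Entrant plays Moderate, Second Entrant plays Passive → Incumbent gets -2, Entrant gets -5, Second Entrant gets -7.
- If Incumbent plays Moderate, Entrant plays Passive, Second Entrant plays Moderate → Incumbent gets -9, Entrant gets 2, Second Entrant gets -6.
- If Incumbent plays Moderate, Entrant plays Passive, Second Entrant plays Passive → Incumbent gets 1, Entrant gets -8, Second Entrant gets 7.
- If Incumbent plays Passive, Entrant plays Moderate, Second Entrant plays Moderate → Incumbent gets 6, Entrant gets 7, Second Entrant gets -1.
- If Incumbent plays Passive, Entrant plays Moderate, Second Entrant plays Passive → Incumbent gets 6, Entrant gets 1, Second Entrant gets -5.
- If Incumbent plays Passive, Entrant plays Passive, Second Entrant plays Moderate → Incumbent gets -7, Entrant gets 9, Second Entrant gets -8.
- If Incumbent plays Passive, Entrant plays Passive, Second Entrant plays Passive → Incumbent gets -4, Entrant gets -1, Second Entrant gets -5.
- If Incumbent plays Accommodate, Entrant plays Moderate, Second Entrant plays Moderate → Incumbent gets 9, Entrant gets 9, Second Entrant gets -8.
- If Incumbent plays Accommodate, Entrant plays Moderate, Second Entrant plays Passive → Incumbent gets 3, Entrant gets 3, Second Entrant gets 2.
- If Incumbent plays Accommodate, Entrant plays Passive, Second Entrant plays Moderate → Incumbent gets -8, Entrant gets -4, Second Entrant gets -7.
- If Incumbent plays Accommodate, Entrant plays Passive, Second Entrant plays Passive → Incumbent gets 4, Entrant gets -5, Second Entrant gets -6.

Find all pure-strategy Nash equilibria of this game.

Incumbent against (Moderate, Moderate): payoffs -1, 6, 9 → best response Accommodate.
Incumbent against (Moderate, Passive): payoffs -2, 6, 3 → best response Passive.
Incumbent against (Passive, Moderate): payoffs -9, -7, -8 → best response Passive.
Incumbent against (Passive, Passive): payoffs 1, -4, 4 → best response Accommodate.
Entrant against (Moderate, Moderate): payoffs 1, 2 → best response Passive.
Entrant against (Moderate, Passive): payoffs -5, -8 → best response Moderate.
Entrant against (Passive, Moderate): payoffs 7, 9 → best response Passive.
Entrant against (Passive, Passive): payoffs 1, -1 → best response Moderate.
Entrant against (Accommodate, Moderate): payoffs 9, -4 → best response Moderate.
Entrant against (Accommodate, Passive): payoffs 3, -5 → best response Moderate.
Second Entrant against (Moderate, Moderate): payoffs 9, -7 → best response Moderate.
Second Entrant against (Moderate, Passive): payoffs -6, 7 → best response Passive.
Second Entrant against (Passive, Moderate): payoffs -1, -5 → best response Moderate.
Second Entrant against (Passive, Passive): payoffs -8, -5 → best response Passive.
Second Entrant against (Accommodate, Moderate): payoffs -8, 2 → best response Passive.
Second Entrant against (Accommodate, Passive): payoffs -7, -6 → best response Passive.
No profile is a mutual best response for all players.

This game has no pure Nash equilibrium.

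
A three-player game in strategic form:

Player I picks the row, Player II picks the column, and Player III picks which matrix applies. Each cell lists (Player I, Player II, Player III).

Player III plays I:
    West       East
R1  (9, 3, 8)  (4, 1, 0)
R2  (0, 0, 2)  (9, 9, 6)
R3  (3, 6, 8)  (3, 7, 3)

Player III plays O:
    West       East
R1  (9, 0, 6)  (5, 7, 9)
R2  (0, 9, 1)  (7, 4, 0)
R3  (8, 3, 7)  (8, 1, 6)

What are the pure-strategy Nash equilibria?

For each strategy profile, look for a profitable unilateral deviation.
(R1, West, I): Player I gets 9, best alternative 3; Player II gets 3, best alternative 1; Player III gets 8, best alternative 6. No profitable deviation — NE.
(R1, West, O): Player II can switch to East (0 → 7). Not NE.
(R1, East, I): Player I can switch to R2 (4 → 9). Not NE.
(R1, East, O): Player I can switch to R2 (5 → 7). Not NE.
(R2, West, I): Player I can switch to R1 (0 → 9). Not NE.
(R2, West, O): Player I can switch to R1 (0 → 9). Not NE.
(R2, East, I): Player I gets 9, best alternative 4; Player II gets 9, best alternative 0; Player III gets 6, best alternative 0. No profitable deviation — NE.
(R2, East, O): Player I can switch to R3 (7 → 8). Not NE.
(R3, West, I): Player I can switch to R1 (3 → 9). Not NE.
(R3, West, O): Player I can switch to R1 (8 → 9). Not NE.
(The remaining 2 profiles each have a profitable deviation by the same check.)

(R1, West, I); (R2, East, I)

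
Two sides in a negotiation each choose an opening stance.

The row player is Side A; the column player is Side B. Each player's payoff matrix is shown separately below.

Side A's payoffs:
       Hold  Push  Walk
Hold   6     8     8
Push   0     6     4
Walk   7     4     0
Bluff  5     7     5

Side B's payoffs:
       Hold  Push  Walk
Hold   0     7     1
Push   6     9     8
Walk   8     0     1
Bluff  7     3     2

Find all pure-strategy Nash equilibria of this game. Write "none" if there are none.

For each player, find the best response to each opponent profile; mutual best responses are the pure NE.
Side A against Hold: payoffs 6, 0, 7, 5 → best response Walk.
Side A against Push: payoffs 8, 6, 4, 7 → best response Hold.
Side A against Walk: payoffs 8, 4, 0, 5 → best response Hold.
Side B against Hold: payoffs 0, 7, 1 → best response Push.
Side B against Push: payoffs 6, 9, 8 → best response Push.
Side B against Walk: payoffs 8, 0, 1 → best response Hold.
Side B against Bluff: payoffs 7, 3, 2 → best response Hold.
Mutual best responses: (Hold, Push); (Walk, Hold).

The pure Nash equilibria are (Hold, Push) and (Walk, Hold).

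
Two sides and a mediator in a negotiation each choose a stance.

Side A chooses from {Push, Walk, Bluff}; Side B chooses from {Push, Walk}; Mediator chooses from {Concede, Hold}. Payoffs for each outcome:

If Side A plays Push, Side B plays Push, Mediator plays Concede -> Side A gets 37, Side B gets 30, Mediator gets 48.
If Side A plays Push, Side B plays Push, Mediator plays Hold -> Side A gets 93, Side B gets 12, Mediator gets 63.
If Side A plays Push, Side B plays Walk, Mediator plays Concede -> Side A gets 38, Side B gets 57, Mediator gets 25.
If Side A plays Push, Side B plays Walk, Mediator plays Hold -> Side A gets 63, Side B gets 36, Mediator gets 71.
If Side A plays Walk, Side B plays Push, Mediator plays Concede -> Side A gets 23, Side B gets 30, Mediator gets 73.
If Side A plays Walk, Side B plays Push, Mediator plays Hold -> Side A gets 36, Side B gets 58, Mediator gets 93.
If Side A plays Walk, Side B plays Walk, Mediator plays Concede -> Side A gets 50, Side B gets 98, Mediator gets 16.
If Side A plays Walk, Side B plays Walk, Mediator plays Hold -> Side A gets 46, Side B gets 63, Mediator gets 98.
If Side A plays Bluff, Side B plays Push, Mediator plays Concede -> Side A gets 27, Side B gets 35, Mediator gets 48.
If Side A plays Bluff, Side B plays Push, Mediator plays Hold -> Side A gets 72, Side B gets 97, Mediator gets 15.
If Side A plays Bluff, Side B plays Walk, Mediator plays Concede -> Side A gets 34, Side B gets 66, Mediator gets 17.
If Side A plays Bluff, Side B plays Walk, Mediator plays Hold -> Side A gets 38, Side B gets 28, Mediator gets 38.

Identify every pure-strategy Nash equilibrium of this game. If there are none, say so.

(Push, Walk, Hold)

(Push, Push, Concede): Side B can switch to Walk (30 → 57). Not NE.
(Push, Push, Hold): Side B can switch to Walk (12 → 36). Not NE.
(Push, Walk, Concede): Side A can switch to Walk (38 → 50). Not NE.
(Push, Walk, Hold): Side A gets 63, best alternative 46; Side B gets 36, best alternative 12; Mediator gets 71, best alternative 25. No profitable deviation — NE.
(Walk, Push, Concede): Side A can switch to Push (23 → 37). Not NE.
(Walk, Push, Hold): Side A can switch to Push (36 → 93). Not NE.
(Walk, Walk, Concede): Mediator can switch to Hold (16 → 98). Not NE.
(Walk, Walk, Hold): Side A can switch to Push (46 → 63). Not NE.
(Bluff, Push, Concede): Side A can switch to Push (27 → 37). Not NE.
(Bluff, Push, Hold): Side A can switch to Push (72 → 93). Not NE.
(Bluff, Walk, Concede): Side A can switch to Push (34 → 38). Not NE.
(The remaining 1 profile has a profitable deviation by the same check.)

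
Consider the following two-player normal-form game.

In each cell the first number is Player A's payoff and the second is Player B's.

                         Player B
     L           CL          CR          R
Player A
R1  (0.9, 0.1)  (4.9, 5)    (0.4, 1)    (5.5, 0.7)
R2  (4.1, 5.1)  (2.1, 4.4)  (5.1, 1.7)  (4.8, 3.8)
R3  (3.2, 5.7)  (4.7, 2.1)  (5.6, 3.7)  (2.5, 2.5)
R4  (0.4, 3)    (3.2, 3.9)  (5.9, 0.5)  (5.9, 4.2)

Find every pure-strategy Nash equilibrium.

Pure-strategy Nash equilibria: (R1, CL), (R2, L), (R4, R)

Player A against L: payoffs 0.9, 4.1, 3.2, 0.4 → best response R2.
Player A against CL: payoffs 4.9, 2.1, 4.7, 3.2 → best response R1.
Player A against CR: payoffs 0.4, 5.1, 5.6, 5.9 → best response R4.
Player A against R: payoffs 5.5, 4.8, 2.5, 5.9 → best response R4.
Player B against R1: payoffs 0.1, 5, 1, 0.7 → best response CL.
Player B against R2: payoffs 5.1, 4.4, 1.7, 3.8 → best response L.
Player B against R3: payoffs 5.7, 2.1, 3.7, 2.5 → best response L.
Player B against R4: payoffs 3, 3.9, 0.5, 4.2 → best response R.
Mutual best responses: (R1, CL); (R2, L); (R4, R).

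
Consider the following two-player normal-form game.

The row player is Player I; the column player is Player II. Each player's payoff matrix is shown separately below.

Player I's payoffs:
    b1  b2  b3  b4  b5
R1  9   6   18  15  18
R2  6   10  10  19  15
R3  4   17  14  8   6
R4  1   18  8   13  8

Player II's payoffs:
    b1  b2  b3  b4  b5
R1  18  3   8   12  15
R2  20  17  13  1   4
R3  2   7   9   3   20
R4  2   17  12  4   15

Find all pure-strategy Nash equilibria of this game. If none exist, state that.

Player I against b1: payoffs 9, 6, 4, 1 → best response R1.
Player I against b2: payoffs 6, 10, 17, 18 → best response R4.
Player I against b3: payoffs 18, 10, 14, 8 → best response R1.
Player I against b4: payoffs 15, 19, 8, 13 → best response R2.
Player I against b5: payoffs 18, 15, 6, 8 → best response R1.
Player II against R1: payoffs 18, 3, 8, 12, 15 → best response b1.
Player II against R2: payoffs 20, 17, 13, 1, 4 → best response b1.
Player II against R3: payoffs 2, 7, 9, 3, 20 → best response b5.
Player II against R4: payoffs 2, 17, 12, 4, 15 → best response b2.
Mutual best responses: (R1, b1); (R4, b2).

The pure Nash equilibria are (R1, b1) and (R4, b2).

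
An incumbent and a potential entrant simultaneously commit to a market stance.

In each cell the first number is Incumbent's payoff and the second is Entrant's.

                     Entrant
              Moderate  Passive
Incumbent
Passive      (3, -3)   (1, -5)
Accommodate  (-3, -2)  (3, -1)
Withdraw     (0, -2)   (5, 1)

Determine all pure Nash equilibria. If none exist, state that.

Incumbent against Moderate: payoffs 3, -3, 0 → best response Passive.
Incumbent against Passive: payoffs 1, 3, 5 → best response Withdraw.
Entrant against Passive: payoffs -3, -5 → best response Moderate.
Entrant against Accommodate: payoffs -2, -1 → best response Passive.
Entrant against Withdraw: payoffs -2, 1 → best response Passive.
Mutual best responses: (Passive, Moderate); (Withdraw, Passive).

(Passive, Moderate), (Withdraw, Passive)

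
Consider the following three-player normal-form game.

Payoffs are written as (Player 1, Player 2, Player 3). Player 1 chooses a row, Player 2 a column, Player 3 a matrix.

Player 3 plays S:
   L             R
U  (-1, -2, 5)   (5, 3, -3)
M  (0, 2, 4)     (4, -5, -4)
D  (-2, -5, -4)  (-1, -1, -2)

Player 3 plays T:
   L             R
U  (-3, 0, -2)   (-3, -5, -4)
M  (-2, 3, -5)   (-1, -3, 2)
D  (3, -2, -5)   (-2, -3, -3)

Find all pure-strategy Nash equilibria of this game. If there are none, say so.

(U, R, S), (M, L, S)

For each player, find the best response to each opponent profile; mutual best responses are the pure NE.
Player 1 against (L, S): payoffs -1, 0, -2 → best response M.
Player 1 against (L, T): payoffs -3, -2, 3 → best response D.
Player 1 against (R, S): payoffs 5, 4, -1 → best response U.
Player 1 against (R, T): payoffs -3, -1, -2 → best response M.
Player 2 against (U, S): payoffs -2, 3 → best response R.
Player 2 against (U, T): payoffs 0, -5 → best response L.
Player 2 against (M, S): payoffs 2, -5 → best response L.
Player 2 against (M, T): payoffs 3, -3 → best response L.
Player 2 against (D, S): payoffs -5, -1 → best response R.
Player 2 against (D, T): payoffs -2, -3 → best response L.
Player 3 against (U, L): payoffs 5, -2 → best response S.
Player 3 against (U, R): payoffs -3, -4 → best response S.
Player 3 against (M, L): payoffs 4, -5 → best response S.
Player 3 against (M, R): payoffs -4, 2 → best response T.
Player 3 against (D, L): payoffs -4, -5 → best response S.
Player 3 against (D, R): payoffs -2, -3 → best response S.
Mutual best responses: (U, R, S); (M, L, S).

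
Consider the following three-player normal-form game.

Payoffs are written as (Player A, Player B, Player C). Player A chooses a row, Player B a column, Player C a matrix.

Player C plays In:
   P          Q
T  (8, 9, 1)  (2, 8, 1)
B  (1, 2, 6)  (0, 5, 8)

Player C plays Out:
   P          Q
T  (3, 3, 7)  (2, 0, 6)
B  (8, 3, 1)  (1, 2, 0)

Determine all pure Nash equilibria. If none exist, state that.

No pure-strategy Nash equilibrium.

For each player, find the best response to each opponent profile; mutual best responses are the pure NE.
Player A against (P, In): payoffs 8, 1 → best response T.
Player A against (P, Out): payoffs 3, 8 → best response B.
Player A against (Q, In): payoffs 2, 0 → best response T.
Player A against (Q, Out): payoffs 2, 1 → best response T.
Player B against (T, In): payoffs 9, 8 → best response P.
Player B against (T, Out): payoffs 3, 0 → best response P.
Player B against (B, In): payoffs 2, 5 → best response Q.
Player B against (B, Out): payoffs 3, 2 → best response P.
Player C against (T, P): payoffs 1, 7 → best response Out.
Player C against (T, Q): payoffs 1, 6 → best response Out.
Player C against (B, P): payoffs 6, 1 → best response In.
Player C against (B, Q): payoffs 8, 0 → best response In.
No profile is a mutual best response for all players.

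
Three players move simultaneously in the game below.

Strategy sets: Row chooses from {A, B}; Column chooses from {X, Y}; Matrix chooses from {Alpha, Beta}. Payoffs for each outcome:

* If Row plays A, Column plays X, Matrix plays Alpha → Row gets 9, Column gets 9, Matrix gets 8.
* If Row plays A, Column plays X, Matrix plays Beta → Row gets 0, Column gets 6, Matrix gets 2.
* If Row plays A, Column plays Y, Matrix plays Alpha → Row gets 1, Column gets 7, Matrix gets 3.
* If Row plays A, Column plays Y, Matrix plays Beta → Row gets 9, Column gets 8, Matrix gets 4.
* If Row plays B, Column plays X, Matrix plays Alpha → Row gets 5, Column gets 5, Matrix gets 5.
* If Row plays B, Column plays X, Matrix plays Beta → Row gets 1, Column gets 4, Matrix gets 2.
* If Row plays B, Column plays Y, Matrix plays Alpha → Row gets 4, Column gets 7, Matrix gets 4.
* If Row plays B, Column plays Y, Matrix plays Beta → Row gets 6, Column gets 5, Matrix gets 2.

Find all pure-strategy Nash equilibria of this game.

Pure-strategy Nash equilibria: (A, X, Alpha) and (A, Y, Beta) and (B, Y, Alpha)

(A, X, Alpha): Row gets 9, best alternative 5; Column gets 9, best alternative 7; Matrix gets 8, best alternative 2. No profitable deviation — NE.
(A, X, Beta): Row can switch to B (0 → 1). Not NE.
(A, Y, Alpha): Row can switch to B (1 → 4). Not NE.
(A, Y, Beta): Row gets 9, best alternative 6; Column gets 8, best alternative 6; Matrix gets 4, best alternative 3. No profitable deviation — NE.
(B, X, Alpha): Row can switch to A (5 → 9). Not NE.
(B, X, Beta): Column can switch to Y (4 → 5). Not NE.
(B, Y, Alpha): Row gets 4, best alternative 1; Column gets 7, best alternative 5; Matrix gets 4, best alternative 2. No profitable deviation — NE.
(B, Y, Beta): Row can switch to A (6 → 9). Not NE.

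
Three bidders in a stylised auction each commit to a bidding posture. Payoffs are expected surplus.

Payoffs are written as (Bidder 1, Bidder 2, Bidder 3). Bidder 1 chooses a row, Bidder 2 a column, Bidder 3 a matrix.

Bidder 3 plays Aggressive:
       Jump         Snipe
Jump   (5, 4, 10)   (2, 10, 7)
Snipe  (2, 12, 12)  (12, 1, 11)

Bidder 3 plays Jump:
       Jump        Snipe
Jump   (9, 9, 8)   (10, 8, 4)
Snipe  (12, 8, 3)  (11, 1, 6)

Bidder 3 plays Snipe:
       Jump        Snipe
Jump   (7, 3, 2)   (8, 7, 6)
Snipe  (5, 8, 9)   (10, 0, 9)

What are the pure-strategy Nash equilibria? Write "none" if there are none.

(Jump, Jump, Aggressive): Bidder 2 can switch to Snipe (4 → 10). Not NE.
(Jump, Jump, Jump): Bidder 1 can switch to Snipe (9 → 12). Not NE.
(Jump, Jump, Snipe): Bidder 2 can switch to Snipe (3 → 7). Not NE.
(Jump, Snipe, Aggressive): Bidder 1 can switch to Snipe (2 → 12). Not NE.
(Jump, Snipe, Jump): Bidder 1 can switch to Snipe (10 → 11). Not NE.
(Jump, Snipe, Snipe): Bidder 1 can switch to Snipe (8 → 10). Not NE.
(Snipe, Jump, Aggressive): Bidder 1 can switch to Jump (2 → 5). Not NE.
(Snipe, Jump, Jump): Bidder 3 can switch to Aggressive (3 → 12). Not NE.
(Snipe, Jump, Snipe): Bidder 1 can switch to Jump (5 → 7). Not NE.
(Snipe, Snipe, Aggressive): Bidder 2 can switch to Jump (1 → 12). Not NE.
(The remaining 2 profiles each have a profitable deviation by the same check.)

No pure-strategy Nash equilibrium.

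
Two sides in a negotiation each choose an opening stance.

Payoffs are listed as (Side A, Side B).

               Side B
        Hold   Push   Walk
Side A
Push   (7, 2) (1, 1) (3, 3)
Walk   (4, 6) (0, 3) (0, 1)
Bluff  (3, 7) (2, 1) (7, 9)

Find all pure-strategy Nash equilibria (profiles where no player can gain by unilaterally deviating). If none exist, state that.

The unique pure-strategy Nash equilibrium is (Bluff, Walk).

For each strategy profile, look for a profitable unilateral deviation.
(Push, Hold): Side B can switch to Walk (2 → 3). Not NE.
(Push, Push): Side A can switch to Bluff (1 → 2). Not NE.
(Push, Walk): Side A can switch to Bluff (3 → 7). Not NE.
(Walk, Hold): Side A can switch to Push (4 → 7). Not NE.
(Walk, Push): Side A can switch to Push (0 → 1). Not NE.
(Walk, Walk): Side A can switch to Push (0 → 3). Not NE.
(Bluff, Hold): Side A can switch to Push (3 → 7). Not NE.
(Bluff, Push): Side B can switch to Hold (1 → 7). Not NE.
(Bluff, Walk): Side A gets 7, best alternative 3; Side B gets 9, best alternative 7. No profitable deviation — NE.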